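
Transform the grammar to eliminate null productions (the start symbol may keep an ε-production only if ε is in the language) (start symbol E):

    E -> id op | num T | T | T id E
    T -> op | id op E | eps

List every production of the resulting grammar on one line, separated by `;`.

E -> id op | num T | num | T | T id E | T id | id E | id | ε; T -> op | id op E | id op

The nullable symbols are {E, T}.
ε ∈ L(G) since E is nullable, so keep E → ε.
Expand every rule over subsets of its nullable positions: E → num T gives num T | num. E → T id E gives T id E | T id | id E | id. T → id op E gives id op E | id op.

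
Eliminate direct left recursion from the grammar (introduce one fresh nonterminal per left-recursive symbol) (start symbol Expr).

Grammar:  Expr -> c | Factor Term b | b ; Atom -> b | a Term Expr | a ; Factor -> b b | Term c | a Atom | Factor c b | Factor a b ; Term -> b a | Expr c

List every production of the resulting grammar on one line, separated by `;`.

Expr -> c | Factor Term b | b; Atom -> b | a Term Expr | a; Factor -> b b Factor1 | Term c Factor1 | a Atom Factor1; Term -> b a | Expr c; Factor1 -> c b Factor1 | a b Factor1 | ε

Left recursion appears on Factor.
For Factor: α = {c b, a b}, β = {b b, Term c, a Atom}. Rewrite as Factor → β Factor1 and Factor1 → α Factor1 | ε.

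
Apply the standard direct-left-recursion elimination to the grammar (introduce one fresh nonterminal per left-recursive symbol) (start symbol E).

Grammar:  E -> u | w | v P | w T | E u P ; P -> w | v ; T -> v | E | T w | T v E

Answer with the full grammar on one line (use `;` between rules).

E -> u E' | w E' | v P E' | w T E'; P -> w | v; T -> v T' | E T'; E' -> u P E' | eps; T' -> w T' | v E T' | eps

Left recursion appears on E, T.
For E: α = {u P}, β = {u, w, v P, w T}. Rewrite as E → β E' and E' → α E' | ε.
For T: α = {w, v E}, β = {v, E}. Rewrite as T → β T' and T' → α T' | ε.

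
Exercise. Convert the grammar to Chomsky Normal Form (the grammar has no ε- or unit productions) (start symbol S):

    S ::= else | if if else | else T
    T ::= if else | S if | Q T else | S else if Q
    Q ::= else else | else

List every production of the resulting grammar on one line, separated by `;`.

S ::= else | X1 Y1 | X2 T; T ::= X1 X2 | S X1 | Q Y2 | S Y3; Q ::= X2 X2 | else; X1 ::= if; X2 ::= else; Y1 ::= X1 X2; Y2 ::= T X2; Y3 ::= X2 Y4; Y4 ::= X1 Q

Introduce a nonterminal for each terminal appearing in a rule of length ≥ 2: X1 → if, X2 → else.
Binarize each right-hand side of length ≥ 3 by chaining fresh nonterminals (Y1, Y2, …): affected rules were S → X1 X1 X2; T → Q T X2; T → S X2 X1 Q.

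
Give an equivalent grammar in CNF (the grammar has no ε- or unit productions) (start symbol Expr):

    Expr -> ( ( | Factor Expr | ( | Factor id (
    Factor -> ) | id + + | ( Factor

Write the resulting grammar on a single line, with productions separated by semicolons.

Expr -> X1 X1 | Factor Expr | ( | Factor Y1; Factor -> ) | X2 Y2 | X1 Factor; X1 -> (; X2 -> id; X3 -> +; Y1 -> X2 X1; Y2 -> X3 X3

Introduce a nonterminal for each terminal appearing in a rule of length ≥ 2: X1 → (, X2 → id, X3 → +.
Binarize each right-hand side of length ≥ 3 by chaining fresh nonterminals (Y1, Y2, …): affected rules were Expr → Factor X2 X1; Factor → X2 X3 X3.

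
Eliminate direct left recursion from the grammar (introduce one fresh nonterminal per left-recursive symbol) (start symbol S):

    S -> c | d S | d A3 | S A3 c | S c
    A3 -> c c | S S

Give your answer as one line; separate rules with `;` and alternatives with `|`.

S is directly left-recursive.
For S: α = {A3 c, c}, β = {c, d S, d A3}. Rewrite as S → β S' and S' → α S' | ε.

S -> c S' | d S S' | d A3 S'; A3 -> c c | S S; S' -> A3 c S' | c S' | ε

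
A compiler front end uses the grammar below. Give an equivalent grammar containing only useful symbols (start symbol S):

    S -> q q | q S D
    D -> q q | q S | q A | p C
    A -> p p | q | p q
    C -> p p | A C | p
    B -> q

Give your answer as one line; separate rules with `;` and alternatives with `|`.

S -> q q | q S D; D -> q q | q S | q A | p C; A -> p p | q | p q; C -> p p | A C | p

Generating nonterminals: {A, B, C, D, S}.
Reachable from S after that: {A, C, D, S}.
Removed useless symbols: {B} and every production mentioning them.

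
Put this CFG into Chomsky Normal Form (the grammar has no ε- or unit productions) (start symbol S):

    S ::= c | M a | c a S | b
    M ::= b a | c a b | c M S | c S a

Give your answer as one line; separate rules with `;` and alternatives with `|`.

S ::= c | M X1 | X2 Y1 | b; M ::= X3 X1 | X2 Y2 | X2 Y3 | X2 Y4; X1 ::= a; X2 ::= c; X3 ::= b; Y1 ::= X1 S; Y2 ::= X1 X3; Y3 ::= M S; Y4 ::= S X1

Introduce a nonterminal for each terminal appearing in a rule of length ≥ 2: X1 → a, X2 → c, X3 → b.
Binarize each right-hand side of length ≥ 3 by chaining fresh nonterminals (Y1, Y2, …): affected rules were S → X2 X1 S; M → X2 X1 X3; M → X2 M S; M → X2 S X1.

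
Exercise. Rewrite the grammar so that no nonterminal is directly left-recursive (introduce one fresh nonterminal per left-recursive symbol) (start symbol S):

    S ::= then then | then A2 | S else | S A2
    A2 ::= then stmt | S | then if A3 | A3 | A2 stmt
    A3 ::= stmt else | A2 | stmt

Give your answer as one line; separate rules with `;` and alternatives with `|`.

S, A2 are directly left-recursive.
For S: α = {else, A2}, β = {then then, then A2}. Rewrite as S → β S' and S' → α S' | ε.
For A2: α = {stmt}, β = {then stmt, S, then if A3, A3}. Rewrite as A2 → β A2' and A2' → α A2' | ε.

S ::= then then S' | then A2 S'; A2 ::= then stmt A2' | S A2' | then if A3 A2' | A3 A2'; A3 ::= stmt else | A2 | stmt; S' ::= else S' | A2 S' | ε; A2' ::= stmt A2' | ε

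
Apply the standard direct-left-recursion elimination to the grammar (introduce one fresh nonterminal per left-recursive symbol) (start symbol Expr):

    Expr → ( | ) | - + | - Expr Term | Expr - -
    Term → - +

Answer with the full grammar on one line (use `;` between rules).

Directly left-recursive nonterminal: Expr.
For Expr: α = {- -}, β = {(, ), - +, - Expr Term}. Rewrite as Expr → β Expr1 and Expr1 → α Expr1 | ε.

Expr → ( Expr1 | ) Expr1 | - + Expr1 | - Expr Term Expr1; Term → - +; Expr1 → - - Expr1 | ε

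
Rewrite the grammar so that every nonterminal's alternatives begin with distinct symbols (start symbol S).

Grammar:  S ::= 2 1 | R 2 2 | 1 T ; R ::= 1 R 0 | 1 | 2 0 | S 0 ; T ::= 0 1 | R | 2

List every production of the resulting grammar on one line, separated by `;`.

S ::= 2 1 | R 2 2 | 1 T; R ::= 2 0 | S 0 | 1 R'; T ::= 0 1 | R | 2; R' ::= R 0 | ε

R has alternatives sharing prefix '1': factor to R → 1 R' with R' → R 0 | ε.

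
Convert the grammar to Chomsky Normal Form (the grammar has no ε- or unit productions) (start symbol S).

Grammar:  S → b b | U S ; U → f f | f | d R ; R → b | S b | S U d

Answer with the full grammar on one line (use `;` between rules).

Introduce a nonterminal for each terminal appearing in a rule of length ≥ 2: X1 → b, X2 → f, X3 → d.
Binarize each right-hand side of length ≥ 3 by chaining fresh nonterminals (Y1, Y2, …): affected rules were R → S U X3.

S → X1 X1 | U S; U → X2 X2 | f | X3 R; R → b | S X1 | S Y1; X1 → b; X2 → f; X3 → d; Y1 → U X3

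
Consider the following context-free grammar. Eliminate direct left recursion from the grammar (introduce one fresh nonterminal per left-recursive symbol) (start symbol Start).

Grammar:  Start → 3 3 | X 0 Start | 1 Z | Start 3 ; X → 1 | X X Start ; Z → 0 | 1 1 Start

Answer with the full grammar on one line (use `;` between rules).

Directly left-recursive nonterminals: Start, X.
For Start: α = {3}, β = {3 3, X 0 Start, 1 Z}. Rewrite as Start → β Start1 and Start1 → α Start1 | ε.
For X: α = {X Start}, β = {1}. Rewrite as X → β X1 and X1 → α X1 | ε.

Start → 3 3 Start1 | X 0 Start Start1 | 1 Z Start1; X → 1 X1; Z → 0 | 1 1 Start; Start1 → 3 Start1 | ε; X1 → X Start X1 | ε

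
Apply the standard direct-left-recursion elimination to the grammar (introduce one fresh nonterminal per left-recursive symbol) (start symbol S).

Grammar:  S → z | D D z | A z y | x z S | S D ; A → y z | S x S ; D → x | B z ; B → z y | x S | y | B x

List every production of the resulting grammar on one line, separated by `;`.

S → z S' | D D z S' | A z y S' | x z S S'; A → y z | S x S; D → x | B z; B → z y B' | x S B' | y B'; S' → D S' | ε; B' → x B' | ε

Directly left-recursive nonterminals: S, B.
For S: α = {D}, β = {z, D D z, A z y, x z S}. Rewrite as S → β S' and S' → α S' | ε.
For B: α = {x}, β = {z y, x S, y}. Rewrite as B → β B' and B' → α B' | ε.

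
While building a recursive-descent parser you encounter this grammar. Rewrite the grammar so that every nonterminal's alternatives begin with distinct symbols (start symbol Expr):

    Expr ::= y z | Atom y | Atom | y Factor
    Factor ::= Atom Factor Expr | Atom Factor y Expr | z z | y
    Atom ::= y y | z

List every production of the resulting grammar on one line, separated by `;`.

Expr has alternatives sharing prefix 'y': factor to Expr → y Expr1 with Expr1 → z | Factor.
Expr has alternatives sharing prefix 'Atom': factor to Expr → Atom Expr2 with Expr2 → y | ε.
Factor has alternatives sharing prefix 'Atom Factor': factor to Factor → Atom Factor Factor1 with Factor1 → Expr | y Expr.

Expr ::= y Expr1 | Atom Expr2; Factor ::= z z | y | Atom Factor Factor1; Atom ::= y y | z; Expr1 ::= z | Factor; Expr2 ::= y | ε; Factor1 ::= Expr | y Expr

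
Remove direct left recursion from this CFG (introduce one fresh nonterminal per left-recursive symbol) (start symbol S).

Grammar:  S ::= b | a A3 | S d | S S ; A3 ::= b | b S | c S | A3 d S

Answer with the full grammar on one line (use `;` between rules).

Directly left-recursive nonterminals: S, A3.
For S: α = {d, S}, β = {b, a A3}. Rewrite as S → β S' and S' → α S' | ε.
For A3: α = {d S}, β = {b, b S, c S}. Rewrite as A3 → β A3' and A3' → α A3' | ε.

S ::= b S' | a A3 S'; A3 ::= b A3' | b S A3' | c S A3'; S' ::= d S' | S S' | ε; A3' ::= d S A3' | ε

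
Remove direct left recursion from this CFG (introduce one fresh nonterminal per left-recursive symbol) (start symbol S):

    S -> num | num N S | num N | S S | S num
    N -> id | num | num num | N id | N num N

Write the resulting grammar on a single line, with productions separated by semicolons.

Directly left-recursive nonterminals: S, N.
For S: α = {S, num}, β = {num, num N S, num N}. Rewrite as S → β S' and S' → α S' | ε.
For N: α = {id, num N}, β = {id, num, num num}. Rewrite as N → β N' and N' → α N' | ε.

S -> num S' | num N S S' | num N S'; N -> id N' | num N' | num num N'; S' -> S S' | num S' | ε; N' -> id N' | num N N' | ε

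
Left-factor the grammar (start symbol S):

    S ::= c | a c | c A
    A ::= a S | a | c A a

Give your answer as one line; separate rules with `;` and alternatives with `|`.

S ::= a c | c S'; A ::= c A a | a A'; S' ::= ε | A; A' ::= S | ε

S has alternatives sharing prefix 'c': factor to S → c S' with S' → ε | A.
A has alternatives sharing prefix 'a': factor to A → a A' with A' → S | ε.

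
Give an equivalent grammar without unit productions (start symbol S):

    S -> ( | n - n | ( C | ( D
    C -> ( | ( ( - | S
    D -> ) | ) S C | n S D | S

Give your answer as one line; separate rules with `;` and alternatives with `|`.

S -> ( | n - n | ( C | ( D; C -> ( | ( ( - | n - n | ( C | ( D; D -> ( | n - n | ( C | ( D | ) | ) S C | n S D

Unit pairs: C ⇒* {S}; D ⇒* {S}.
Replace each nonterminal's rules with the union of the non-unit rules of every nonterminal it unit-derives.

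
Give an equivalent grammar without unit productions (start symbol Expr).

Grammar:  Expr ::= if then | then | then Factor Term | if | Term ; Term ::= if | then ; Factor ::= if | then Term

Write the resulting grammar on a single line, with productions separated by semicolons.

Unit pairs: Expr ⇒* {Term}.
Replace each nonterminal's rules with the union of the non-unit rules of every nonterminal it unit-derives.

Expr ::= if | then | if then | then Factor Term; Term ::= if | then; Factor ::= if | then Term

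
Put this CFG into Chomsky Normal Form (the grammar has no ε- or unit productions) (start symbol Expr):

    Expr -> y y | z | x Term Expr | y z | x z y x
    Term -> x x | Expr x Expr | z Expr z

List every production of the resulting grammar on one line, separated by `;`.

Expr -> X1 X1 | z | X2 Y1 | X1 X3 | X2 Y2; Term -> X2 X2 | Expr Y4 | X3 Y5; X1 -> y; X2 -> x; X3 -> z; Y1 -> Term Expr; Y2 -> X3 Y3; Y3 -> X1 X2; Y4 -> X2 Expr; Y5 -> Expr X3

Introduce a nonterminal for each terminal appearing in a rule of length ≥ 2: X1 → y, X2 → x, X3 → z.
Binarize each right-hand side of length ≥ 3 by chaining fresh nonterminals (Y1, Y2, …): affected rules were Expr → X2 Term Expr; Expr → X2 X3 X1 X2; Term → Expr X2 Expr; Term → X3 Expr X3.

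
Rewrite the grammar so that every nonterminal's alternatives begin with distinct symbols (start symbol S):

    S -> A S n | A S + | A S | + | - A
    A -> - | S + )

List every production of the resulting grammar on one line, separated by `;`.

S has alternatives sharing prefix 'A S': factor to S → A S S' with S' → n | + | ε.

S -> + | - A | A S S'; A -> - | S + ); S' -> n | + | ε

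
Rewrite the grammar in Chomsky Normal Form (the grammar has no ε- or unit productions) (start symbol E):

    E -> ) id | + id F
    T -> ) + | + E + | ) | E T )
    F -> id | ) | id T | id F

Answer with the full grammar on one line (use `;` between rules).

E -> X1 X2 | X3 Y1; T -> X1 X3 | X3 Y2 | ) | E Y3; F -> id | ) | X2 T | X2 F; X1 -> ); X2 -> id; X3 -> +; Y1 -> X2 F; Y2 -> E X3; Y3 -> T X1

Introduce a nonterminal for each terminal appearing in a rule of length ≥ 2: X1 → ), X2 → id, X3 → +.
Binarize each right-hand side of length ≥ 3 by chaining fresh nonterminals (Y1, Y2, …): affected rules were E → X3 X2 F; T → X3 E X3; T → E T X1.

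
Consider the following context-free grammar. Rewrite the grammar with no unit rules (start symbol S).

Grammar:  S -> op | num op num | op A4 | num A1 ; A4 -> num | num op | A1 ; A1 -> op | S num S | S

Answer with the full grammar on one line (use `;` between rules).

Unit pairs: A1 ⇒* {S}; A4 ⇒* {A1, S}.
Replace each nonterminal's rules with the union of the non-unit rules of every nonterminal it unit-derives.

S -> op | num op num | op A4 | num A1; A4 -> num | num op | op | S num S | num op num | op A4 | num A1; A1 -> op | S num S | num op num | op A4 | num A1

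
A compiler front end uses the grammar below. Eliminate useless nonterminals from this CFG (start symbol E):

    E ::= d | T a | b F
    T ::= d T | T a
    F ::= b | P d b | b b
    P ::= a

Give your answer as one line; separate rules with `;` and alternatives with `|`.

E ::= d | b F; F ::= b | P d b | b b; P ::= a

Generating nonterminals: {E, F, P}.
Reachable from E after that: {E, F, P}.
Removed useless symbols: {T} and every production mentioning them.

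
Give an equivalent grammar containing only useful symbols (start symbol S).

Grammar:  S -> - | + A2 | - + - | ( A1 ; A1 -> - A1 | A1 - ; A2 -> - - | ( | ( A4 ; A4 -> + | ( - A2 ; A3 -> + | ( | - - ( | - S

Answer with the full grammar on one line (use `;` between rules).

S -> - | + A2 | - + -; A2 -> - - | ( | ( A4; A4 -> + | ( - A2

Generating nonterminals: {A2, A3, A4, S}.
Reachable from S after that: {A2, A4, S}.
Removed useless symbols: {A1, A3} and every production mentioning them.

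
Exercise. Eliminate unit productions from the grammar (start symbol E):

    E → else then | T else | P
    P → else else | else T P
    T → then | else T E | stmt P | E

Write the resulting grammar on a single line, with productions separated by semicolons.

E → else then | T else | else else | else T P; P → else else | else T P; T → else then | T else | else else | else T P | then | else T E | stmt P

Unit pairs: E ⇒* {P}; T ⇒* {E, P}.
For every A with A ⇒* B via unit rules, add B's non-unit alternatives to A; then delete every rule of the form X → Y.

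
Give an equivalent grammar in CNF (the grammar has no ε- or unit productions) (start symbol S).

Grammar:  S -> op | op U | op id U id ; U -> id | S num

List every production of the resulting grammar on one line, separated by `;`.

S -> op | X1 U | X1 Y1; U -> id | S X3; X1 -> op; X2 -> id; X3 -> num; Y1 -> X2 Y2; Y2 -> U X2

Introduce a nonterminal for each terminal appearing in a rule of length ≥ 2: X1 → op, X2 → id, X3 → num.
Binarize each right-hand side of length ≥ 3 by chaining fresh nonterminals (Y1, Y2, …): affected rules were S → X1 X2 U X2.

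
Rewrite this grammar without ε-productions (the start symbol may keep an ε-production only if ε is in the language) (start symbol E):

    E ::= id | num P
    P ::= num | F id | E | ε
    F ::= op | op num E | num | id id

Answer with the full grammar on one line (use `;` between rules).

E ::= id | num P | num; P ::= num | F id | E; F ::= op | op num E | num | id id

Nullable nonterminals: {P}.
ε ∉ L(G), so no ε-production is kept.
Expand every rule over subsets of its nullable positions: E → num P gives num P | num.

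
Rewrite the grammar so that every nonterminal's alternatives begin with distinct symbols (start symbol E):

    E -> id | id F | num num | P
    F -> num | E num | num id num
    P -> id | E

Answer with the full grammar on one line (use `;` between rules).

E -> num num | P | id E'; F -> E num | num F'; P -> id | E; E' -> ε | F; F' -> ε | id num

E has alternatives sharing prefix 'id': factor to E → id E' with E' → ε | F.
F has alternatives sharing prefix 'num': factor to F → num F' with F' → ε | id num.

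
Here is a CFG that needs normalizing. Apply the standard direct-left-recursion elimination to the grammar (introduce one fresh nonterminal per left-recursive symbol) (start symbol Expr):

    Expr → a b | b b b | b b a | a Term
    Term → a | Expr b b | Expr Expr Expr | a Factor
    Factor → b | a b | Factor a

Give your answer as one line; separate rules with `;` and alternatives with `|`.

Expr → a b | b b b | b b a | a Term; Term → a | Expr b b | Expr Expr Expr | a Factor; Factor → b Factor1 | a b Factor1; Factor1 → a Factor1 | ε

Left recursion appears on Factor.
For Factor: α = {a}, β = {b, a b}. Rewrite as Factor → β Factor1 and Factor1 → α Factor1 | ε.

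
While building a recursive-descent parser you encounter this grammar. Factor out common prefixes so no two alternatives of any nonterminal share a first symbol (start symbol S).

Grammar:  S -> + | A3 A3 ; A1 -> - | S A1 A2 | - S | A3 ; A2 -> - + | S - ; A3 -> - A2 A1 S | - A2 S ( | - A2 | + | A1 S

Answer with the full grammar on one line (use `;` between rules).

A1 has alternatives sharing prefix '-': factor to A1 → - A1' with A1' → ε | S.
A3 has alternatives sharing prefix '- A2': factor to A3 → - A2 A3' with A3' → A1 S | S ( | ε.

S -> + | A3 A3; A1 -> S A1 A2 | A3 | - A1'; A2 -> - + | S -; A3 -> + | A1 S | - A2 A3'; A1' -> eps | S; A3' -> A1 S | S ( | eps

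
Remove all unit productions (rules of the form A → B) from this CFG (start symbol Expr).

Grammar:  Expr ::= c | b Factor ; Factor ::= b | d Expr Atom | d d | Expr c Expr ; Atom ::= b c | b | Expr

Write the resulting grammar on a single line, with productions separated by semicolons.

Unit pairs: Atom ⇒* {Expr}.
For every A with A ⇒* B via unit rules, add B's non-unit alternatives to A; then delete every rule of the form X → Y.

Expr ::= c | b Factor; Factor ::= b | d Expr Atom | d d | Expr c Expr; Atom ::= b c | b | c | b Factor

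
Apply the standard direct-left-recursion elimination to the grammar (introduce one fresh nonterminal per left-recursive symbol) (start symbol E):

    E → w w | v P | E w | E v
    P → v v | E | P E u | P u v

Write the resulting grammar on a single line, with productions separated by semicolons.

E, P are directly left-recursive.
For E: α = {w, v}, β = {w w, v P}. Rewrite as E → β E' and E' → α E' | ε.
For P: α = {E u, u v}, β = {v v, E}. Rewrite as P → β P' and P' → α P' | ε.

E → w w E' | v P E'; P → v v P' | E P'; E' → w E' | v E' | ε; P' → E u P' | u v P' | ε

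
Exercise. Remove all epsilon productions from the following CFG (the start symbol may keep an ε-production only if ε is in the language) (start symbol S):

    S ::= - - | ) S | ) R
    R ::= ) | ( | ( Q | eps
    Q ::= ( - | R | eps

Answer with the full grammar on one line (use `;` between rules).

S ::= - - | ) S | ) R | ); R ::= ) | ( | ( Q; Q ::= ( - | R

The nullable symbols are {Q, R}.
ε ∉ L(G), so no ε-production is kept.
Expand every rule over subsets of its nullable positions: S → ) R gives ) R | ).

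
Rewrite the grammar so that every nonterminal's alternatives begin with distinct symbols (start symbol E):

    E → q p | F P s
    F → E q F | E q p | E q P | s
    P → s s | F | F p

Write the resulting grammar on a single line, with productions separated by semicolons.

F has alternatives sharing prefix 'E q': factor to F → E q F' with F' → F | p | P.
P has alternatives sharing prefix 'F': factor to P → F P' with P' → ε | p.

E → q p | F P s; F → s | E q F'; P → s s | F P'; F' → F | p | P; P' → ε | p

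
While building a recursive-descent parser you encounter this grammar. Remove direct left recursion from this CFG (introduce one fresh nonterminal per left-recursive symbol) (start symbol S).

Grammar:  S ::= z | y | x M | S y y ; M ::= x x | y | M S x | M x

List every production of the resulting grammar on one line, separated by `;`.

Directly left-recursive nonterminals: S, M.
For S: α = {y y}, β = {z, y, x M}. Rewrite as S → β S' and S' → α S' | ε.
For M: α = {S x, x}, β = {x x, y}. Rewrite as M → β M' and M' → α M' | ε.

S ::= z S' | y S' | x M S'; M ::= x x M' | y M'; S' ::= y y S' | ε; M' ::= S x M' | x M' | ε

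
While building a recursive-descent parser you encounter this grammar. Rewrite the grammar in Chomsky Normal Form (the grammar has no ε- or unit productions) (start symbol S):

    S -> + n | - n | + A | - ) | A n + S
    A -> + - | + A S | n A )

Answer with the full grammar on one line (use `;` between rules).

S -> X1 X2 | X3 X2 | X1 A | X3 X4 | A Y1; A -> X1 X3 | X1 Y3 | X2 Y4; X1 -> +; X2 -> n; X3 -> -; X4 -> ); Y1 -> X2 Y2; Y2 -> X1 S; Y3 -> A S; Y4 -> A X4

Introduce a nonterminal for each terminal appearing in a rule of length ≥ 2: X1 → +, X2 → n, X3 → -, X4 → ).
Binarize each right-hand side of length ≥ 3 by chaining fresh nonterminals (Y1, Y2, …): affected rules were S → A X2 X1 S; A → X1 A S; A → X2 A X4.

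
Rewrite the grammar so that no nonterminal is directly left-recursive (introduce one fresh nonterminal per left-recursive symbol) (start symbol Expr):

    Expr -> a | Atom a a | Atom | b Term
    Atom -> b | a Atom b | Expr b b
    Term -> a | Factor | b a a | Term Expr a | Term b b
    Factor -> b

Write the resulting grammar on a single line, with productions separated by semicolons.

Expr -> a | Atom a a | Atom | b Term; Atom -> b | a Atom b | Expr b b; Term -> a Term1 | Factor Term1 | b a a Term1; Factor -> b; Term1 -> Expr a Term1 | b b Term1 | epsilon

Directly left-recursive nonterminal: Term.
For Term: α = {Expr a, b b}, β = {a, Factor, b a a}. Rewrite as Term → β Term1 and Term1 → α Term1 | ε.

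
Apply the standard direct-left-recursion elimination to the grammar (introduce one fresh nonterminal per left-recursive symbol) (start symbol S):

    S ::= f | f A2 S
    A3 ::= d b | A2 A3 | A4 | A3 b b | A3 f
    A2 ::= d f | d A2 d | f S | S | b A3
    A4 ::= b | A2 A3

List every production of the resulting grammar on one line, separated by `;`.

Directly left-recursive nonterminal: A3.
For A3: α = {b b, f}, β = {d b, A2 A3, A4}. Rewrite as A3 → β A3' and A3' → α A3' | ε.

S ::= f | f A2 S; A3 ::= d b A3' | A2 A3 A3' | A4 A3'; A2 ::= d f | d A2 d | f S | S | b A3; A4 ::= b | A2 A3; A3' ::= b b A3' | f A3' | ε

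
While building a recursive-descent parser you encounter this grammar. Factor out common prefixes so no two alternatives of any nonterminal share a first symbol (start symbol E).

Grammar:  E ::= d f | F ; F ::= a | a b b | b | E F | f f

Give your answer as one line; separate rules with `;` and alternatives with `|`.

E ::= d f | F; F ::= b | E F | f f | a F'; F' ::= ε | b b

F has alternatives sharing prefix 'a': factor to F → a F' with F' → ε | b b.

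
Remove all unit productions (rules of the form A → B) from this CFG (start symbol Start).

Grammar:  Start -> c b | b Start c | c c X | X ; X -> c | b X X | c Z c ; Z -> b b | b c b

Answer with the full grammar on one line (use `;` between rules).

Unit pairs: Start ⇒* {X}.
For each unit pair (A, B), copy every non-unit production of B to A, then drop all unit productions.

Start -> c b | b Start c | c c X | c | b X X | c Z c; X -> c | b X X | c Z c; Z -> b b | b c b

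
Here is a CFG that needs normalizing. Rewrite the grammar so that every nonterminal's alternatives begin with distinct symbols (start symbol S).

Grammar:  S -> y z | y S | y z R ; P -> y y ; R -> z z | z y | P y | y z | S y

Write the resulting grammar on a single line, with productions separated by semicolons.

S -> y S'; P -> y y; R -> P y | y z | S y | z R'; S' -> S | z S''; R' -> z | y; S'' -> ε | R

S has alternatives sharing prefix 'y': factor to S → y S' with S' → z | S | z R.
R has alternatives sharing prefix 'z': factor to R → z R' with R' → z | y.
S' has alternatives sharing prefix 'z': factor to S' → z S'' with S'' → ε | R.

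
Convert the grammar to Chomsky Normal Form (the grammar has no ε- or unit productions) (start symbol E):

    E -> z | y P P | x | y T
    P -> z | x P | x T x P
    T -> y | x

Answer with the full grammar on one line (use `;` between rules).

Introduce a nonterminal for each terminal appearing in a rule of length ≥ 2: X1 → y, X2 → x.
Binarize each right-hand side of length ≥ 3 by chaining fresh nonterminals (Y1, Y2, …): affected rules were E → X1 P P; P → X2 T X2 P.

E -> z | X1 Y1 | x | X1 T; P -> z | X2 P | X2 Y2; T -> y | x; X1 -> y; X2 -> x; Y1 -> P P; Y2 -> T Y3; Y3 -> X2 P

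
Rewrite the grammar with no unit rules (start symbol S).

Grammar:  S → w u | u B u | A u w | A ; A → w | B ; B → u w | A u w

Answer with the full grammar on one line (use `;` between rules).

S → u w | A u w | w u | u B u | w; A → u w | A u w | w; B → u w | A u w

Unit pairs: A ⇒* {B}; S ⇒* {A, B}.
For every A with A ⇒* B via unit rules, add B's non-unit alternatives to A; then delete every rule of the form X → Y.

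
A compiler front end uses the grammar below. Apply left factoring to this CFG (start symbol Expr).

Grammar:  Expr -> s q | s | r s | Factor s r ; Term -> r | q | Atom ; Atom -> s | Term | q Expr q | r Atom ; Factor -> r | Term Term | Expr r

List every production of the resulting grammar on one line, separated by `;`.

Expr -> r s | Factor s r | s Expr1; Term -> r | q | Atom; Atom -> s | Term | q Expr q | r Atom; Factor -> r | Term Term | Expr r; Expr1 -> q | eps

Expr has alternatives sharing prefix 's': factor to Expr → s Expr1 with Expr1 → q | ε.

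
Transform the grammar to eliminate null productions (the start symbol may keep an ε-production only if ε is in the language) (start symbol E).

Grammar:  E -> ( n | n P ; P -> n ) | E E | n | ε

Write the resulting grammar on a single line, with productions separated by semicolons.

The nullable symbols are {P}.
ε ∉ L(G), so no ε-production is kept.
For each production, add variants omitting each subset of nullable occurrences: E → n P gives n P | n.

E -> ( n | n P | n; P -> n ) | E E | n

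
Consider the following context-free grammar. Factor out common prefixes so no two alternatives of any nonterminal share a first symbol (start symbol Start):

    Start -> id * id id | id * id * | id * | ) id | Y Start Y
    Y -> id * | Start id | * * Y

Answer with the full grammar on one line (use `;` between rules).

Start has alternatives sharing prefix 'id *': factor to Start → id * Start1 with Start1 → id id | id * | ε.
Start1 has alternatives sharing prefix 'id': factor to Start1 → id Start11 with Start11 → id | *.

Start -> ) id | Y Start Y | id * Start1; Y -> id * | Start id | * * Y; Start1 -> epsilon | id Start11; Start11 -> id | *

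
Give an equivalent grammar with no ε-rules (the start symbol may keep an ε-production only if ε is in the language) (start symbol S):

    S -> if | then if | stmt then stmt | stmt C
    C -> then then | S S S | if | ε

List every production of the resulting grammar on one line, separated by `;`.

Nullable set = {C}.
ε ∉ L(G), so no ε-production is kept.
Expand every rule over subsets of its nullable positions: S → stmt C gives stmt C | stmt.

S -> if | then if | stmt then stmt | stmt C | stmt; C -> then then | S S S | if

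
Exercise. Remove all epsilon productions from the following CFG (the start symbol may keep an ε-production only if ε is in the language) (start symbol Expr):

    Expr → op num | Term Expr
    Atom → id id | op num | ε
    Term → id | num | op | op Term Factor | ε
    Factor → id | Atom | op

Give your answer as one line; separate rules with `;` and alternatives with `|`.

The nullable symbols are {Atom, Factor, Term}.
ε ∉ L(G), so no ε-production is kept.
Expand every rule over subsets of its nullable positions: Term → op Term Factor gives op Term Factor | op Term | op Factor.

Expr → op num | Term Expr; Atom → id id | op num; Term → id | num | op | op Term Factor | op Term | op Factor; Factor → id | Atom | op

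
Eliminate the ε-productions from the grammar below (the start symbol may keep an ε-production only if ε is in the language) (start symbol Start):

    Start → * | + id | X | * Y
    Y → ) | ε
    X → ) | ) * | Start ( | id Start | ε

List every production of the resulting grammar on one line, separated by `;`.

Start → * | + id | X | * Y | ε; Y → ); X → ) | ) * | Start ( | ( | id Start | id

Nullable nonterminals: {Start, X, Y}.
ε ∈ L(G) since Start is nullable, so keep Start → ε.
Expand every rule over subsets of its nullable positions: X → Start ( gives Start ( | (. X → id Start gives id Start | id.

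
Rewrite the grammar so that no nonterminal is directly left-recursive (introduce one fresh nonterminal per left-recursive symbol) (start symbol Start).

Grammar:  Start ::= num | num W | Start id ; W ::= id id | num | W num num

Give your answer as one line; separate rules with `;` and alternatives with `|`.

Start ::= num Start1 | num W Start1; W ::= id id W1 | num W1; Start1 ::= id Start1 | ε; W1 ::= num num W1 | ε

Start, W are directly left-recursive.
For Start: α = {id}, β = {num, num W}. Rewrite as Start → β Start1 and Start1 → α Start1 | ε.
For W: α = {num num}, β = {id id, num}. Rewrite as W → β W1 and W1 → α W1 | ε.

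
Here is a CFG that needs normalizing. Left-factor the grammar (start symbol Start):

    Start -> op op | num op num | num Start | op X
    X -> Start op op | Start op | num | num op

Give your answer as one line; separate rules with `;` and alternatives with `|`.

Start has alternatives sharing prefix 'op': factor to Start → op Start1 with Start1 → op | X.
Start has alternatives sharing prefix 'num': factor to Start → num Start2 with Start2 → op num | Start.
X has alternatives sharing prefix 'Start op': factor to X → Start op X1 with X1 → op | ε.
X has alternatives sharing prefix 'num': factor to X → num X2 with X2 → ε | op.

Start -> op Start1 | num Start2; X -> Start op X1 | num X2; Start1 -> op | X; Start2 -> op num | Start; X1 -> op | ε; X2 -> ε | op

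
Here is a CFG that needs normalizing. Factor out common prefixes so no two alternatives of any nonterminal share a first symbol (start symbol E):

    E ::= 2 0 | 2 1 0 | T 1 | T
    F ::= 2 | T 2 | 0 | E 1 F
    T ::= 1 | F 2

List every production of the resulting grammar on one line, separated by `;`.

E ::= 2 E' | T E''; F ::= 2 | T 2 | 0 | E 1 F; T ::= 1 | F 2; E' ::= 0 | 1 0; E'' ::= 1 | ε

E has alternatives sharing prefix '2': factor to E → 2 E' with E' → 0 | 1 0.
E has alternatives sharing prefix 'T': factor to E → T E'' with E'' → 1 | ε.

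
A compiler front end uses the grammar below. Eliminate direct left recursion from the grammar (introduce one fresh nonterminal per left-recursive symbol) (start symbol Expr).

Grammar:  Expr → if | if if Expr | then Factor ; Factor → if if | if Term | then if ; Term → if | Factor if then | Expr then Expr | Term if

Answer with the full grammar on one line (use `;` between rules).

Left recursion appears on Term.
For Term: α = {if}, β = {if, Factor if then, Expr then Expr}. Rewrite as Term → β Term1 and Term1 → α Term1 | ε.

Expr → if | if if Expr | then Factor; Factor → if if | if Term | then if; Term → if Term1 | Factor if then Term1 | Expr then Expr Term1; Term1 → if Term1 | ε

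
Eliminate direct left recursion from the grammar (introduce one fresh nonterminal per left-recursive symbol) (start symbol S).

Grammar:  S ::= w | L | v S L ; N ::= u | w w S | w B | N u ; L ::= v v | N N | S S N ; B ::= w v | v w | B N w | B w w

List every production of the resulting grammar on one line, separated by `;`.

S ::= w | L | v S L; N ::= u N' | w w S N' | w B N'; L ::= v v | N N | S S N; B ::= w v B' | v w B'; N' ::= u N' | ε; B' ::= N w B' | w w B' | ε

Directly left-recursive nonterminals: N, B.
For N: α = {u}, β = {u, w w S, w B}. Rewrite as N → β N' and N' → α N' | ε.
For B: α = {N w, w w}, β = {w v, v w}. Rewrite as B → β B' and B' → α B' | ε.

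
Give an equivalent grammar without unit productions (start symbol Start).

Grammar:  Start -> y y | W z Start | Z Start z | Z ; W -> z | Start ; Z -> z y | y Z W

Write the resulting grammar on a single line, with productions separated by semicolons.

Unit pairs: Start ⇒* {Z}; W ⇒* {Start, Z}.
For each unit pair (A, B), copy every non-unit production of B to A, then drop all unit productions.

Start -> z y | y Z W | y y | W z Start | Z Start z; W -> z y | y Z W | y y | W z Start | Z Start z | z; Z -> z y | y Z W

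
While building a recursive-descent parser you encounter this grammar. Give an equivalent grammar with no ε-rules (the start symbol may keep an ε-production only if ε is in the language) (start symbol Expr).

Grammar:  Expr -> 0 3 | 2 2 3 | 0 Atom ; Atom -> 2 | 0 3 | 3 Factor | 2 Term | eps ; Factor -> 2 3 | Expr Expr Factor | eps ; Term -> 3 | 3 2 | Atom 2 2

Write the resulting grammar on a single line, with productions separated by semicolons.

Nullable set = {Atom, Factor}.
ε ∉ L(G), so no ε-production is kept.
For each production, add variants omitting each subset of nullable occurrences: Expr → 0 Atom gives 0 Atom | 0. Atom → 3 Factor gives 3 Factor | 3. Factor → Expr Expr Factor gives Expr Expr Factor | Expr Expr. Term → Atom 2 2 gives Atom 2 2 | 2 2.

Expr -> 0 3 | 2 2 3 | 0 Atom | 0; Atom -> 2 | 0 3 | 3 Factor | 3 | 2 Term; Factor -> 2 3 | Expr Expr Factor | Expr Expr; Term -> 3 | 3 2 | Atom 2 2 | 2 2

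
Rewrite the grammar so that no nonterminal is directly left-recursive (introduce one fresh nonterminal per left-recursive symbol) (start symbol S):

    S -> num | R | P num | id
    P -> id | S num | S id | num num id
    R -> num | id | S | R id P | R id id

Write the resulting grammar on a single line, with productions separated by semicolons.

R is directly left-recursive.
For R: α = {id P, id id}, β = {num, id, S}. Rewrite as R → β R' and R' → α R' | ε.

S -> num | R | P num | id; P -> id | S num | S id | num num id; R -> num R' | id R' | S R'; R' -> id P R' | id id R' | ε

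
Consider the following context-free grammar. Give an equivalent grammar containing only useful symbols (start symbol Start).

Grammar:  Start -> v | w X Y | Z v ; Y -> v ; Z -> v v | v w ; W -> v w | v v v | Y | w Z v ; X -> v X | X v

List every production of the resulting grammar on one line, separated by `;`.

Generating nonterminals: {Start, W, Y, Z}.
Reachable from Start after that: {Start, Z}.
Removed useless symbols: {W, X, Y} and every production mentioning them.

Start -> v | Z v; Z -> v v | v w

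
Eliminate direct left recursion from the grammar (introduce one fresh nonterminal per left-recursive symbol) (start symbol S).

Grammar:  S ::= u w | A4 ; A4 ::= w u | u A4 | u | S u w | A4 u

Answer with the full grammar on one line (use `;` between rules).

S ::= u w | A4; A4 ::= w u A4' | u A4 A4' | u A4' | S u w A4'; A4' ::= u A4' | ε

Directly left-recursive nonterminal: A4.
For A4: α = {u}, β = {w u, u A4, u, S u w}. Rewrite as A4 → β A4' and A4' → α A4' | ε.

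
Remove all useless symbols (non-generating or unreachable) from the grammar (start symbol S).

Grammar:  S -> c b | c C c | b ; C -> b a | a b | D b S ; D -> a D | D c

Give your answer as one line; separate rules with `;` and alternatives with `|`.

S -> c b | c C c | b; C -> b a | a b

Generating nonterminals: {C, S}.
Reachable from S after that: {C, S}.
Removed useless symbols: {D} and every production mentioning them.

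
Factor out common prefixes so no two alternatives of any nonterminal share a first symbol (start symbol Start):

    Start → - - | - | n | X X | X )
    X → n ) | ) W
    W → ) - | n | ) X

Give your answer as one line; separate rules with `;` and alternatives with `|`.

Start → n | - Start1 | X Start2; X → n ) | ) W; W → n | ) W1; Start1 → - | epsilon; Start2 → X | ); W1 → - | X

Start has alternatives sharing prefix '-': factor to Start → - Start1 with Start1 → - | ε.
Start has alternatives sharing prefix 'X': factor to Start → X Start2 with Start2 → X | ).
W has alternatives sharing prefix ')': factor to W → ) W1 with W1 → - | X.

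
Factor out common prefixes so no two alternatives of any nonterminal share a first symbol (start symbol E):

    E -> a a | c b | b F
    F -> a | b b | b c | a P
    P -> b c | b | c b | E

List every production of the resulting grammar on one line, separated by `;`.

E -> a a | c b | b F; F -> a F' | b F''; P -> c b | E | b P'; F' -> eps | P; F'' -> b | c; P' -> c | eps

F has alternatives sharing prefix 'a': factor to F → a F' with F' → ε | P.
F has alternatives sharing prefix 'b': factor to F → b F'' with F'' → b | c.
P has alternatives sharing prefix 'b': factor to P → b P' with P' → c | ε.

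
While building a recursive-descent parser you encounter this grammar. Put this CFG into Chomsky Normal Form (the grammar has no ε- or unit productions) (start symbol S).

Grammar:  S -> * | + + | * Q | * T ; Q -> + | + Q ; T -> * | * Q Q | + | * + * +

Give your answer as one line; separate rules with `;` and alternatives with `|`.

Introduce a nonterminal for each terminal appearing in a rule of length ≥ 2: X1 → +, X2 → *.
Binarize each right-hand side of length ≥ 3 by chaining fresh nonterminals (Y1, Y2, …): affected rules were T → X2 Q Q; T → X2 X1 X2 X1.

S -> * | X1 X1 | X2 Q | X2 T; Q -> + | X1 Q; T -> * | X2 Y1 | + | X2 Y2; X1 -> +; X2 -> *; Y1 -> Q Q; Y2 -> X1 Y3; Y3 -> X2 X1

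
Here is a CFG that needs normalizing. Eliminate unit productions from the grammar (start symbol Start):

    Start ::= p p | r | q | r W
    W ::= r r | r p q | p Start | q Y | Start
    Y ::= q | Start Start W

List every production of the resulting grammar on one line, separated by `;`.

Start ::= p p | r | q | r W; W ::= p p | r | q | r W | r r | r p q | p Start | q Y; Y ::= q | Start Start W

Unit pairs: W ⇒* {Start}.
For every A with A ⇒* B via unit rules, add B's non-unit alternatives to A; then delete every rule of the form X → Y.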